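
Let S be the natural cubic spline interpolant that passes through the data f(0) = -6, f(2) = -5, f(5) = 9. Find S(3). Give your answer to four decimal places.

-1.7222

Put M_i = S'' at the i-th knot. Here h = (2, 3) and Δ = (1/2, 14/3), so the interior equations h_(i-1)·M_(i-1) + 2(h_(i-1)+h_i)·M_i + h_i·M_(i+1) = 6(Δ_i − Δ_(i-1)) read
  2·M_0 + 10·M_1 + 3·M_2 = 6(Δ_1 - Δ_0) = 25
Natural end conditions: M_0 = M_2 = 0.
Solving: M_0 = 0, M_1 = 5/2, M_2 = 0.
On [2, 5], S(x) = -5 + 13/6·(x - 2) + 5/4·(x - 2)² - 5/36·(x - 2)³.
With (x - 2) = 1: S(3) = -31/18.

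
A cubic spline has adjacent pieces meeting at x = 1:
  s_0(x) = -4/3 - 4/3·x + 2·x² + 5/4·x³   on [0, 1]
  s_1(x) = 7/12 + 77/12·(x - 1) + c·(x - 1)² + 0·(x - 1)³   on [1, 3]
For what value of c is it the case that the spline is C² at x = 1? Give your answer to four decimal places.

5.7500

s_0''(x) = 4 + 15/2·x, so s_0''(1) = 23/2. On the right, s_1''(1) = 2c, so c = 23/4.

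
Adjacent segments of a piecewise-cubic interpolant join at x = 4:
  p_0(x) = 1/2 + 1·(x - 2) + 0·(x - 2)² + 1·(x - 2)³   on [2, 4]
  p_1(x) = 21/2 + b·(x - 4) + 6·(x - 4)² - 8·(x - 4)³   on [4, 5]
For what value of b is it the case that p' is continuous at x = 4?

p_0'(x) = 1 + 0·(x - 2) + 3·(x - 2)², so p_0'(4) = 13. On the right, p_1'(4) = b, so b = 13.

13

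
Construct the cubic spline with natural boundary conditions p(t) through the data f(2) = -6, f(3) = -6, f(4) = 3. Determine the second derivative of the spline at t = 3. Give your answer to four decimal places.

13.5000

Write M_i for p''(x_i). With h_i = 1, 1 and divided differences Δ_i = 0, 9, the continuity of p' gives the tridiagonal system
  1·M_0 + 4·M_1 + 1·M_2 = 6(Δ_1 - Δ_0) = 54
Natural end conditions: M_0 = M_2 = 0.
Forward elimination and back-substitution give M_0 = 0, M_1 = 27/2, M_2 = 0.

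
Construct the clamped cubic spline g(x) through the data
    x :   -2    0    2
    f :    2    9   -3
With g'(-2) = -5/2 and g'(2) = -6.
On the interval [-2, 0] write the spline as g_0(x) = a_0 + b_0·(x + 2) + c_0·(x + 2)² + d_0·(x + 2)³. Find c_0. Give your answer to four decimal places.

Let M_i = g''(x_i). Step sizes h_i = 2, 2; slopes of the chords Δ_i = (y_(i+1) - y_i)/h_i = 7/2, -6.
  2·M_0 + 8·M_1 + 2·M_2 = 6(Δ_1 - Δ_0) = -57
Clamped end conditions give two more equations: 2h_0·M_0 + h_0·M_1 = 6(Δ_0 - g'(-2)) = 36 and h_1·M_1 + 2h_1·M_2 = 6(g'(2) - Δ_1) = 0.
Solving: M_0 = 61/4, M_1 = -25/2, M_2 = 25/4.
On [-2, 0], with g_0(x) = a_0 + b_0·(x + 2) + c_0·(x + 2)² + d_0·(x + 2)³: c_0 = M_0/2 = 61/8, d_0 = (M_1 - M_0)/(6h_0) = -37/16, b_0 = Δ_0 - h_0(2M_0 + M_1)/6 = -5/2.

7.6250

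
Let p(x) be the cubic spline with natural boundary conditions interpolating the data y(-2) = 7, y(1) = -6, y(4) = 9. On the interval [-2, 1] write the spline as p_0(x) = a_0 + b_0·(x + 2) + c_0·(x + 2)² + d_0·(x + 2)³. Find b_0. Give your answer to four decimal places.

Write M_i for p''(x_i). With h_i = 3, 3 and divided differences Δ_i = -13/3, 5, the continuity of p' gives the tridiagonal system
  3·M_0 + 12·M_1 + 3·M_2 = 6(Δ_1 - Δ_0) = 56
Natural end conditions: M_0 = M_2 = 0.
Hence M_0 = 0, M_1 = 14/3, M_2 = 0.
On [-2, 1], with p_0(x) = a_0 + b_0·(x + 2) + c_0·(x + 2)² + d_0·(x + 2)³: c_0 = M_0/2 = 0, d_0 = (M_1 - M_0)/(6h_0) = 7/27, b_0 = Δ_0 - h_0(2M_0 + M_1)/6 = -20/3.

-6.6667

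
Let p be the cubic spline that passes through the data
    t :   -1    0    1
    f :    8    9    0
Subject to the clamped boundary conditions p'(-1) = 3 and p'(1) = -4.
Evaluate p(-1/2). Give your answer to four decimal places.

9.5938

Write m_i for p''(x_i). With h_i = 1, 1 and divided differences Δ_i = 1, -9, the continuity of p' gives the tridiagonal system
  1·m_0 + 4·m_1 + 1·m_2 = 6(Δ_1 - Δ_0) = -60
Clamped end conditions give two more equations: 2h_0·m_0 + h_0·m_1 = 6(Δ_0 - p'(-1)) = -12 and h_1·m_1 + 2h_1·m_2 = 6(p'(1) - Δ_1) = 30.
Solving: m_0 = 11/2, m_1 = -23, m_2 = 53/2.
On [-1, 0], p(t) = 8 + 3·(t + 1) + 11/4·(t + 1)² - 19/4·(t + 1)³.
With (t + 1) = 1/2: p(-1/2) = 307/32.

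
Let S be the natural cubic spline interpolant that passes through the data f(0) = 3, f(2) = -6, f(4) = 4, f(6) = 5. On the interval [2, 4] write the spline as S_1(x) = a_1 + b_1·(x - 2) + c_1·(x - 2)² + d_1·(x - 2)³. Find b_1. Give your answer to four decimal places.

With σ_i denoting the second derivative at x_i, h_i = 2, 2, 2, and Δ_i = (y_(i+1) − y_i)/h_i = -9/2, 5, 1/2:
  2·σ_0 + 8·σ_1 + 2·σ_2 = 6(Δ_1 - Δ_0) = 57
  2·σ_1 + 8·σ_2 + 2·σ_3 = 6(Δ_2 - Δ_1) = -27
Natural end conditions: σ_0 = σ_3 = 0.
Solving the tridiagonal system: σ_0 = 0, σ_1 = 17/2, σ_2 = -11/2, σ_3 = 0.
On [2, 4], with S_1(x) = a_1 + b_1·(x - 2) + c_1·(x - 2)² + d_1·(x - 2)³: c_1 = σ_1/2 = 17/4, d_1 = (σ_2 - σ_1)/(6h_1) = -7/6, b_1 = Δ_1 - h_1(2σ_1 + σ_2)/6 = 7/6.

1.1667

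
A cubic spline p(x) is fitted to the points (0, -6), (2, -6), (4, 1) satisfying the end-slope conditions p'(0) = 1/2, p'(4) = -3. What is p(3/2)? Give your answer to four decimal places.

Let m_i = p''(x_i). Step sizes h_i = 2, 2; slopes of the chords Δ_i = (y_(i+1) - y_i)/h_i = 0, 7/2.
  2·m_0 + 8·m_1 + 2·m_2 = 6(Δ_1 - Δ_0) = 21
Clamped end conditions give two more equations: 2h_0·m_0 + h_0·m_1 = 6(Δ_0 - p'(0)) = -3 and h_1·m_1 + 2h_1·m_2 = 6(p'(4) - Δ_1) = -39.
Forward elimination and back-substitution give m_0 = -17/4, m_1 = 7, m_2 = -53/4.
On [0, 2], p(x) = -6 + 1/2·x - 17/8·x² + 15/16·x³.
With x = 3/2: p(3/2) = -879/128.

-6.8672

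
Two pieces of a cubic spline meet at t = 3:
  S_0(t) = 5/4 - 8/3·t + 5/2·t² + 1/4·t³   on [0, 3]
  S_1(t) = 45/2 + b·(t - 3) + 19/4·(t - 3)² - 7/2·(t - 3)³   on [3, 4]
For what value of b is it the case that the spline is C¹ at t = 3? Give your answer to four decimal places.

S_0'(t) = -8/3 + 5·t + 3/4·t², so S_0'(3) = 229/12. On the right, S_1'(3) = b, so b = 229/12.

19.0833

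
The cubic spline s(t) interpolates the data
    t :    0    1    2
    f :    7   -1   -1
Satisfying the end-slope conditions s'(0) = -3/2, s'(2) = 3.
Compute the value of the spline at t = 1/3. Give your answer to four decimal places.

Write σ_i for s''(x_i). With h_i = 1, 1 and divided differences Δ_i = -8, 0, the continuity of s' gives the tridiagonal system
  1·σ_0 + 4·σ_1 + 1·σ_2 = 6(Δ_1 - Δ_0) = 48
Clamped end conditions give two more equations: 2h_0·σ_0 + h_0·σ_1 = 6(Δ_0 - s'(0)) = -39 and h_1·σ_1 + 2h_1·σ_2 = 6(s'(2) - Δ_1) = 18.
Hence σ_0 = -117/4, σ_1 = 39/2, σ_2 = -3/4.
On [0, 1], s(t) = 7 - 3/2·t - 117/8·t² + 65/8·t³.
With t = 1/3: s(1/3) = 559/108.

5.1759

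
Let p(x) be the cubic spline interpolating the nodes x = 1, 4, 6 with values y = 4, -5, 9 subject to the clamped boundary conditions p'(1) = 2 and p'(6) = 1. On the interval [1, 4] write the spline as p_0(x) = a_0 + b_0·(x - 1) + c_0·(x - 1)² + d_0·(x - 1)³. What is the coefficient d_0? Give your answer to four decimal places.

1.3111

Let m_i = p''(x_i). Step sizes h_i = 3, 2; slopes of the chords Δ_i = (y_(i+1) - y_i)/h_i = -3, 7.
  3·m_0 + 10·m_1 + 2·m_2 = 6(Δ_1 - Δ_0) = 60
Clamped end conditions give two more equations: 2h_0·m_0 + h_0·m_1 = 6(Δ_0 - p'(1)) = -30 and h_1·m_1 + 2h_1·m_2 = 6(p'(6) - Δ_1) = -36.
Solving the tridiagonal system: m_0 = -56/5, m_1 = 62/5, m_2 = -76/5.
On [1, 4], with p_0(x) = a_0 + b_0·(x - 1) + c_0·(x - 1)² + d_0·(x - 1)³: c_0 = m_0/2 = -28/5, d_0 = (m_1 - m_0)/(6h_0) = 59/45, b_0 = Δ_0 - h_0(2m_0 + m_1)/6 = 2.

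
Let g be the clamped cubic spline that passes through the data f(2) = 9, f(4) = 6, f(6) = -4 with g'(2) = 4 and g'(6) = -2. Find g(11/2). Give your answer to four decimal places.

-2.3789

Put m_i = g'' at the i-th knot. Here h = (2, 2) and Δ = (-3/2, -5), so the interior equations h_(i-1)·m_(i-1) + 2(h_(i-1)+h_i)·m_i + h_i·m_(i+1) = 6(Δ_i − Δ_(i-1)) read
  2·m_0 + 8·m_1 + 2·m_2 = 6(Δ_1 - Δ_0) = -21
Clamped end conditions give two more equations: 2h_0·m_0 + h_0·m_1 = 6(Δ_0 - g'(2)) = -33 and h_1·m_1 + 2h_1·m_2 = 6(g'(6) - Δ_1) = 18.
Solving the tridiagonal system: m_0 = -57/8, m_1 = -9/4, m_2 = 45/8.
On [4, 6], g(t) = 6 - 43/8·(t - 4) - 9/8·(t - 4)² + 21/32·(t - 4)³.
With (t - 4) = 3/2: g(11/2) = -609/256.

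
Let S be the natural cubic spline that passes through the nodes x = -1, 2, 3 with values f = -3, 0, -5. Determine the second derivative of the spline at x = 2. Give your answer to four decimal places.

With M_i denoting the second derivative at x_i, h_i = 3, 1, and Δ_i = (y_(i+1) − y_i)/h_i = 1, -5:
  3·M_0 + 8·M_1 + 1·M_2 = 6(Δ_1 - Δ_0) = -36
Natural end conditions: M_0 = M_2 = 0.
Solving the tridiagonal system: M_0 = 0, M_1 = -9/2, M_2 = 0.

-4.5000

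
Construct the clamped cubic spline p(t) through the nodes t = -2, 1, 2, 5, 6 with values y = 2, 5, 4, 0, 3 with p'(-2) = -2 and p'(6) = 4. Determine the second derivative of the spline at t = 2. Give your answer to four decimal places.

Let M_i = p''(x_i). Step sizes h_i = 3, 1, 3, 1; slopes of the chords Δ_i = (y_(i+1) - y_i)/h_i = 1, -1, -4/3, 3.
  3·M_0 + 8·M_1 + 1·M_2 = 6(Δ_1 - Δ_0) = -12
  1·M_1 + 8·M_2 + 3·M_3 = 6(Δ_2 - Δ_1) = -2
  3·M_2 + 8·M_3 + 1·M_4 = 6(Δ_3 - Δ_2) = 26
Clamped end conditions give two more equations: 2h_0·M_0 + h_0·M_1 = 6(Δ_0 - p'(-2)) = 18 and h_3·M_3 + 2h_3·M_4 = 6(p'(6) - Δ_3) = 6.
Hence M_0 = 977/216, M_1 = -329/108, M_2 = -259/216, M_3 = 383/108, M_4 = 265/216.

-1.1991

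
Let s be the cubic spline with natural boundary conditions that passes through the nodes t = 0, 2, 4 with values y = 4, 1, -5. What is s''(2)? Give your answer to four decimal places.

-1.1250

Write M_i for s''(x_i). With h_i = 2, 2 and divided differences Δ_i = -3/2, -3, the continuity of s' gives the tridiagonal system
  2·M_0 + 8·M_1 + 2·M_2 = 6(Δ_1 - Δ_0) = -9
Natural end conditions: M_0 = M_2 = 0.
Solving: M_0 = 0, M_1 = -9/8, M_2 = 0.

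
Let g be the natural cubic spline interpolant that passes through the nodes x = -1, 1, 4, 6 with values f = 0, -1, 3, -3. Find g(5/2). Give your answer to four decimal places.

1.6490

Let M_i = g''(x_i). Step sizes h_i = 2, 3, 2; slopes of the chords Δ_i = (y_(i+1) - y_i)/h_i = -1/2, 4/3, -3.
  2·M_0 + 10·M_1 + 3·M_2 = 6(Δ_1 - Δ_0) = 11
  3·M_1 + 10·M_2 + 2·M_3 = 6(Δ_2 - Δ_1) = -26
Natural end conditions: M_0 = M_3 = 0.
Solving: M_0 = 0, M_1 = 188/91, M_2 = -293/91, M_3 = 0.
On [1, 4], g(x) = -1 + 479/546·(x - 1) + 94/91·(x - 1)² - 37/126·(x - 1)³.
With (x - 1) = 3/2: g(5/2) = 343/208.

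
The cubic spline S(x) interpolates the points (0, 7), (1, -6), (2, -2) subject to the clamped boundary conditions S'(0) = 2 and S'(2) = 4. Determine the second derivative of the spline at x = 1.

With σ_i denoting the second derivative at x_i, h_i = 1, 1, and Δ_i = (y_(i+1) − y_i)/h_i = -13, 4:
  1·σ_0 + 4·σ_1 + 1·σ_2 = 6(Δ_1 - Δ_0) = 102
Clamped end conditions give two more equations: 2h_0·σ_0 + h_0·σ_1 = 6(Δ_0 - S'(0)) = -90 and h_1·σ_1 + 2h_1·σ_2 = 6(S'(2) - Δ_1) = 0.
Solving: σ_0 = -139/2, σ_1 = 49, σ_2 = -49/2.

49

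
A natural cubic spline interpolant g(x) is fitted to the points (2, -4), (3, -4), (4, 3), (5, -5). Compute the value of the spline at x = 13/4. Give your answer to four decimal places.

-2.1438

With M_i denoting the second derivative at x_i, h_i = 1, 1, 1, and Δ_i = (y_(i+1) − y_i)/h_i = 0, 7, -8:
  1·M_0 + 4·M_1 + 1·M_2 = 6(Δ_1 - Δ_0) = 42
  1·M_1 + 4·M_2 + 1·M_3 = 6(Δ_2 - Δ_1) = -90
Natural end conditions: M_0 = M_3 = 0.
Hence M_0 = 0, M_1 = 86/5, M_2 = -134/5, M_3 = 0.
On [3, 4], g(x) = -4 + 86/15·(x - 3) + 43/5·(x - 3)² - 22/3·(x - 3)³.
With (x - 3) = 1/4: g(13/4) = -343/160.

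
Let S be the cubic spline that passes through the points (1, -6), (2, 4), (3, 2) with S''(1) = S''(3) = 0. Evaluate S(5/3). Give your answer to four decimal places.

1.7778

With σ_i denoting the second derivative at x_i, h_i = 1, 1, and Δ_i = (y_(i+1) − y_i)/h_i = 10, -2:
  1·σ_0 + 4·σ_1 + 1·σ_2 = 6(Δ_1 - Δ_0) = -72
Natural end conditions: σ_0 = σ_2 = 0.
Solving: σ_0 = 0, σ_1 = -18, σ_2 = 0.
On [1, 2], S(t) = -6 + 13·(t - 1) + 0·(t - 1)² - 3·(t - 1)³.
With (t - 1) = 2/3: S(5/3) = 16/9.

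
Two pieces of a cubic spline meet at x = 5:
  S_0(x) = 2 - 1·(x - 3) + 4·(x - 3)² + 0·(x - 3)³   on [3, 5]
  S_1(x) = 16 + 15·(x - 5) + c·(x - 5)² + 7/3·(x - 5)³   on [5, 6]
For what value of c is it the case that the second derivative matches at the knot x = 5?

S_0''(x) = 8 + 0·(x - 3), so S_0''(5) = 8. On the right, S_1''(5) = 2c, so c = 4.

4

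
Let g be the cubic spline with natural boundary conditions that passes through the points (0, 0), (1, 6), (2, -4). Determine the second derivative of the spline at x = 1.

-24

With M_i denoting the second derivative at x_i, h_i = 1, 1, and Δ_i = (y_(i+1) − y_i)/h_i = 6, -10:
  1·M_0 + 4·M_1 + 1·M_2 = 6(Δ_1 - Δ_0) = -96
Natural end conditions: M_0 = M_2 = 0.
Solving: M_0 = 0, M_1 = -24, M_2 = 0.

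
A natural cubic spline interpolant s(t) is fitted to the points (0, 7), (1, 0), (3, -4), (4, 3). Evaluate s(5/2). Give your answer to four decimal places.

-5.1563

Write m_i for s''(x_i). With h_i = 1, 2, 1 and divided differences Δ_i = -7, -2, 7, the continuity of s' gives the tridiagonal system
  1·m_0 + 6·m_1 + 2·m_2 = 6(Δ_1 - Δ_0) = 30
  2·m_1 + 6·m_2 + 1·m_3 = 6(Δ_2 - Δ_1) = 54
Natural end conditions: m_0 = m_3 = 0.
Solving the tridiagonal system: m_0 = 0, m_1 = 9/4, m_2 = 33/4, m_3 = 0.
On [1, 3], s(t) = 0 - 25/4·(t - 1) + 9/8·(t - 1)² + 1/2·(t - 1)³.
With (t - 1) = 3/2: s(5/2) = -165/32.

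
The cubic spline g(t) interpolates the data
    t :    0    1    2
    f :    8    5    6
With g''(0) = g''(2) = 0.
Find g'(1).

With m_i denoting the second derivative at x_i, h_i = 1, 1, and Δ_i = (y_(i+1) − y_i)/h_i = -3, 1:
  1·m_0 + 4·m_1 + 1·m_2 = 6(Δ_1 - Δ_0) = 24
Natural end conditions: m_0 = m_2 = 0.
Forward elimination and back-substitution give m_0 = 0, m_1 = 6, m_2 = 0.
On [1, 2], g'(t) = b_1 + 2c_1·(t - 1) + 3d_1·(t - 1)² with b_1 = Δ_1 - h_1(2m_1 + m_2)/6 = -1, c_1 = m_1/2 = 3, d_1 = (m_2 - m_1)/(6h_1) = -1. So g'(1) = -1.

-1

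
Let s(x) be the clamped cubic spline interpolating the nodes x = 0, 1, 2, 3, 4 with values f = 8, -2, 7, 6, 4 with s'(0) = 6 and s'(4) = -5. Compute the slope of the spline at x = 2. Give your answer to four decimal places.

7.7857

Write σ_i for s''(x_i). With h_i = 1, 1, 1, 1 and divided differences Δ_i = -10, 9, -1, -2, the continuity of s' gives the tridiagonal system
  1·σ_0 + 4·σ_1 + 1·σ_2 = 6(Δ_1 - Δ_0) = 114
  1·σ_1 + 4·σ_2 + 1·σ_3 = 6(Δ_2 - Δ_1) = -60
  1·σ_2 + 4·σ_3 + 1·σ_4 = 6(Δ_3 - Δ_2) = -6
Clamped end conditions give two more equations: 2h_0·σ_0 + h_0·σ_1 = 6(Δ_0 - s'(0)) = -96 and h_3·σ_3 + 2h_3·σ_4 = 6(s'(4) - Δ_3) = -18.
Solving the tridiagonal system: σ_0 = -2117/28, σ_1 = 773/14, σ_2 = -125/4, σ_3 = 137/14, σ_4 = -389/28.
On [2, 3], s'(x) = b_2 + 2c_2·(x - 2) + 3d_2·(x - 2)² with b_2 = Δ_2 - h_2(2σ_2 + σ_3)/6 = 109/14, c_2 = σ_2/2 = -125/8, d_2 = (σ_3 - σ_2)/(6h_2) = 383/56. So s'(2) = 109/14.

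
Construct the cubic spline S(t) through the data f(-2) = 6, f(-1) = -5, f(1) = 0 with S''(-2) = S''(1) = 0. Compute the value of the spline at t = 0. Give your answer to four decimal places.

-5.8750

Let m_i = S''(x_i). Step sizes h_i = 1, 2; slopes of the chords Δ_i = (y_(i+1) - y_i)/h_i = -11, 5/2.
  1·m_0 + 6·m_1 + 2·m_2 = 6(Δ_1 - Δ_0) = 81
Natural end conditions: m_0 = m_2 = 0.
Solving: m_0 = 0, m_1 = 27/2, m_2 = 0.
On [-1, 1], S(t) = -5 - 13/2·(t + 1) + 27/4·(t + 1)² - 9/8·(t + 1)³.
With (t + 1) = 1: S(0) = -47/8.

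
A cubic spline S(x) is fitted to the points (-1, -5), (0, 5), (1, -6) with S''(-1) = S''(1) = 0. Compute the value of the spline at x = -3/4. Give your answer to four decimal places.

-1.2695

Put σ_i = S'' at the i-th knot. Here h = (1, 1) and Δ = (10, -11), so the interior equations h_(i-1)·σ_(i-1) + 2(h_(i-1)+h_i)·σ_i + h_i·σ_(i+1) = 6(Δ_i − Δ_(i-1)) read
  1·σ_0 + 4·σ_1 + 1·σ_2 = 6(Δ_1 - Δ_0) = -126
Natural end conditions: σ_0 = σ_2 = 0.
Hence σ_0 = 0, σ_1 = -63/2, σ_2 = 0.
On [-1, 0], S(x) = -5 + 61/4·(x + 1) + 0·(x + 1)² - 21/4·(x + 1)³.
With (x + 1) = 1/4: S(-3/4) = -325/256.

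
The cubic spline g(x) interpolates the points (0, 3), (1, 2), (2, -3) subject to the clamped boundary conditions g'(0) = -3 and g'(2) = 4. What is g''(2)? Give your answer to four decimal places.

Put σ_i = g'' at the i-th knot. Here h = (1, 1) and Δ = (-1, -5), so the interior equations h_(i-1)·σ_(i-1) + 2(h_(i-1)+h_i)·σ_i + h_i·σ_(i+1) = 6(Δ_i − Δ_(i-1)) read
  1·σ_0 + 4·σ_1 + 1·σ_2 = 6(Δ_1 - Δ_0) = -24
Clamped end conditions give two more equations: 2h_0·σ_0 + h_0·σ_1 = 6(Δ_0 - g'(0)) = 12 and h_1·σ_1 + 2h_1·σ_2 = 6(g'(2) - Δ_1) = 54.
Solving the tridiagonal system: σ_0 = 31/2, σ_1 = -19, σ_2 = 73/2.

36.5000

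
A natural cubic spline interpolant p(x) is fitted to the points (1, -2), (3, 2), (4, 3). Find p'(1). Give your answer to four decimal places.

Let σ_i = p''(x_i). Step sizes h_i = 2, 1; slopes of the chords Δ_i = (y_(i+1) - y_i)/h_i = 2, 1.
  2·σ_0 + 6·σ_1 + 1·σ_2 = 6(Δ_1 - Δ_0) = -6
Natural end conditions: σ_0 = σ_2 = 0.
Forward elimination and back-substitution give σ_0 = 0, σ_1 = -1, σ_2 = 0.
On [1, 3], p'(x) = b_0 + 2c_0·(x - 1) + 3d_0·(x - 1)² with b_0 = Δ_0 - h_0(2σ_0 + σ_1)/6 = 7/3, c_0 = σ_0/2 = 0, d_0 = (σ_1 - σ_0)/(6h_0) = -1/12. So p'(1) = 7/3.

2.3333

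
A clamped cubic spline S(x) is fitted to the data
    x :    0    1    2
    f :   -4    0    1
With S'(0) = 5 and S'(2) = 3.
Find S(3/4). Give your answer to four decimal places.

-0.6367

With M_i denoting the second derivative at x_i, h_i = 1, 1, and Δ_i = (y_(i+1) − y_i)/h_i = 4, 1:
  1·M_0 + 4·M_1 + 1·M_2 = 6(Δ_1 - Δ_0) = -18
Clamped end conditions give two more equations: 2h_0·M_0 + h_0·M_1 = 6(Δ_0 - S'(0)) = -6 and h_1·M_1 + 2h_1·M_2 = 6(S'(2) - Δ_1) = 12.
Hence M_0 = 1/2, M_1 = -7, M_2 = 19/2.
On [0, 1], S(x) = -4 + 5·x + 1/4·x² - 5/4·x³.
With x = 3/4: S(3/4) = -163/256.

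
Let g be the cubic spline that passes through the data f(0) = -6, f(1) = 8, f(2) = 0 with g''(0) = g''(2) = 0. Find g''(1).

With m_i denoting the second derivative at x_i, h_i = 1, 1, and Δ_i = (y_(i+1) − y_i)/h_i = 14, -8:
  1·m_0 + 4·m_1 + 1·m_2 = 6(Δ_1 - Δ_0) = -132
Natural end conditions: m_0 = m_2 = 0.
Forward elimination and back-substitution give m_0 = 0, m_1 = -33, m_2 = 0.

-33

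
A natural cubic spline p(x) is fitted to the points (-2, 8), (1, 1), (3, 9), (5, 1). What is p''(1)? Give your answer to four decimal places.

With m_i denoting the second derivative at x_i, h_i = 3, 2, 2, and Δ_i = (y_(i+1) − y_i)/h_i = -7/3, 4, -4:
  3·m_0 + 10·m_1 + 2·m_2 = 6(Δ_1 - Δ_0) = 38
  2·m_1 + 8·m_2 + 2·m_3 = 6(Δ_2 - Δ_1) = -48
Natural end conditions: m_0 = m_3 = 0.
Solving: m_0 = 0, m_1 = 100/19, m_2 = -139/19, m_3 = 0.

5.2632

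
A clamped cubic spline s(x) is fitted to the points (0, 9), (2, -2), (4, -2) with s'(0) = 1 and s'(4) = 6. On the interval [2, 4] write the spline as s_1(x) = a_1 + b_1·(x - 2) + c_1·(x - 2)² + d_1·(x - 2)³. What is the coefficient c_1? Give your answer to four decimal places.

2.8750

Write M_i for s''(x_i). With h_i = 2, 2 and divided differences Δ_i = -11/2, 0, the continuity of s' gives the tridiagonal system
  2·M_0 + 8·M_1 + 2·M_2 = 6(Δ_1 - Δ_0) = 33
Clamped end conditions give two more equations: 2h_0·M_0 + h_0·M_1 = 6(Δ_0 - s'(0)) = -39 and h_1·M_1 + 2h_1·M_2 = 6(s'(4) - Δ_1) = 36.
Forward elimination and back-substitution give M_0 = -101/8, M_1 = 23/4, M_2 = 49/8.
On [2, 4], with s_1(x) = a_1 + b_1·(x - 2) + c_1·(x - 2)² + d_1·(x - 2)³: c_1 = M_1/2 = 23/8, d_1 = (M_2 - M_1)/(6h_1) = 1/32, b_1 = Δ_1 - h_1(2M_1 + M_2)/6 = -47/8.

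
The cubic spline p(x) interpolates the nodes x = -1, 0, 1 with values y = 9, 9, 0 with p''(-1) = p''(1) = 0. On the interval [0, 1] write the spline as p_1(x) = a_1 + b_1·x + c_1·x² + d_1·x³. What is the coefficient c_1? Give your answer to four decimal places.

-6.7500

Let M_i = p''(x_i). Step sizes h_i = 1, 1; slopes of the chords Δ_i = (y_(i+1) - y_i)/h_i = 0, -9.
  1·M_0 + 4·M_1 + 1·M_2 = 6(Δ_1 - Δ_0) = -54
Natural end conditions: M_0 = M_2 = 0.
Solving: M_0 = 0, M_1 = -27/2, M_2 = 0.
On [0, 1], with p_1(x) = a_1 + b_1·x + c_1·x² + d_1·x³: c_1 = M_1/2 = -27/4, d_1 = (M_2 - M_1)/(6h_1) = 9/4, b_1 = Δ_1 - h_1(2M_1 + M_2)/6 = -9/2.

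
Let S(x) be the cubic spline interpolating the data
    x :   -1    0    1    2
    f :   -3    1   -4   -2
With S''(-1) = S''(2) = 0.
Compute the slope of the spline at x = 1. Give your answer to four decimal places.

-2.9333

Put M_i = S'' at the i-th knot. Here h = (1, 1, 1) and Δ = (4, -5, 2), so the interior equations h_(i-1)·M_(i-1) + 2(h_(i-1)+h_i)·M_i + h_i·M_(i+1) = 6(Δ_i − Δ_(i-1)) read
  1·M_0 + 4·M_1 + 1·M_2 = 6(Δ_1 - Δ_0) = -54
  1·M_1 + 4·M_2 + 1·M_3 = 6(Δ_2 - Δ_1) = 42
Natural end conditions: M_0 = M_3 = 0.
Solving the tridiagonal system: M_0 = 0, M_1 = -86/5, M_2 = 74/5, M_3 = 0.
On [1, 2], S'(x) = b_2 + 2c_2·(x - 1) + 3d_2·(x - 1)² with b_2 = Δ_2 - h_2(2M_2 + M_3)/6 = -44/15, c_2 = M_2/2 = 37/5, d_2 = (M_3 - M_2)/(6h_2) = -37/15. So S'(1) = -44/15.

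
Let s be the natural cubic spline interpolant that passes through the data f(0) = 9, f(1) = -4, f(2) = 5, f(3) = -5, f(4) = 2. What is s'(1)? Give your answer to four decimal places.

With σ_i denoting the second derivative at x_i, h_i = 1, 1, 1, 1, and Δ_i = (y_(i+1) − y_i)/h_i = -13, 9, -10, 7:
  1·σ_0 + 4·σ_1 + 1·σ_2 = 6(Δ_1 - Δ_0) = 132
  1·σ_1 + 4·σ_2 + 1·σ_3 = 6(Δ_2 - Δ_1) = -114
  1·σ_2 + 4·σ_3 + 1·σ_4 = 6(Δ_3 - Δ_2) = 102
Natural end conditions: σ_0 = σ_4 = 0.
Solving: σ_0 = 0, σ_1 = 1269/28, σ_2 = -345/7, σ_3 = 1059/28, σ_4 = 0.
On [1, 2], s'(x) = b_1 + 2c_1·(x - 1) + 3d_1·(x - 1)² with b_1 = Δ_1 - h_1(2σ_1 + σ_2)/6 = 59/28, c_1 = σ_1/2 = 1269/56, d_1 = (σ_2 - σ_1)/(6h_1) = -883/56. So s'(1) = 59/28.

2.1071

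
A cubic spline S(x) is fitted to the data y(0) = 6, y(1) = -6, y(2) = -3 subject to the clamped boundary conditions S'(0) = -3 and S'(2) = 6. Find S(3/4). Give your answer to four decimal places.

With m_i denoting the second derivative at x_i, h_i = 1, 1, and Δ_i = (y_(i+1) − y_i)/h_i = -12, 3:
  1·m_0 + 4·m_1 + 1·m_2 = 6(Δ_1 - Δ_0) = 90
Clamped end conditions give two more equations: 2h_0·m_0 + h_0·m_1 = 6(Δ_0 - S'(0)) = -54 and h_1·m_1 + 2h_1·m_2 = 6(S'(2) - Δ_1) = 18.
Solving the tridiagonal system: m_0 = -45, m_1 = 36, m_2 = -9.
On [0, 1], S(x) = 6 - 3·x - 45/2·x² + 27/2·x³.
With x = 3/4: S(3/4) = -411/128.

-3.2109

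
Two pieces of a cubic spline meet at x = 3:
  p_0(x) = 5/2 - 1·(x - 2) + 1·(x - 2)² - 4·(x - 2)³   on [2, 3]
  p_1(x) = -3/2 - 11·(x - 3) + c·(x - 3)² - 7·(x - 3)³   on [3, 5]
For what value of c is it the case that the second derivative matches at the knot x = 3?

p_0''(x) = 2 - 24·(x - 2), so p_0''(3) = -22. On the right, p_1''(3) = 2c, so c = -11.

-11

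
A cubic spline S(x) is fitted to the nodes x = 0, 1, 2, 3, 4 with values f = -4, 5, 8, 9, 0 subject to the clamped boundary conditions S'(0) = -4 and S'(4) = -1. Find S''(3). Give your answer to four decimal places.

-26.7857

Put M_i = S'' at the i-th knot. Here h = (1, 1, 1, 1) and Δ = (9, 3, 1, -9), so the interior equations h_(i-1)·M_(i-1) + 2(h_(i-1)+h_i)·M_i + h_i·M_(i+1) = 6(Δ_i − Δ_(i-1)) read
  1·M_0 + 4·M_1 + 1·M_2 = 6(Δ_1 - Δ_0) = -36
  1·M_1 + 4·M_2 + 1·M_3 = 6(Δ_2 - Δ_1) = -12
  1·M_2 + 4·M_3 + 1·M_4 = 6(Δ_3 - Δ_2) = -60
Clamped end conditions give two more equations: 2h_0·M_0 + h_0·M_1 = 6(Δ_0 - S'(0)) = 78 and h_3·M_3 + 2h_3·M_4 = 6(S'(4) - Δ_3) = 48.
Solving the tridiagonal system: M_0 = 1431/28, M_1 = -339/14, M_2 = 39/4, M_3 = -375/14, M_4 = 1047/28.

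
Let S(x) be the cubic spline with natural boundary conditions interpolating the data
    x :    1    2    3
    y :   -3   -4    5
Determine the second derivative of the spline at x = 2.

15

Let M_i = S''(x_i). Step sizes h_i = 1, 1; slopes of the chords Δ_i = (y_(i+1) - y_i)/h_i = -1, 9.
  1·M_0 + 4·M_1 + 1·M_2 = 6(Δ_1 - Δ_0) = 60
Natural end conditions: M_0 = M_2 = 0.
Hence M_0 = 0, M_1 = 15, M_2 = 0.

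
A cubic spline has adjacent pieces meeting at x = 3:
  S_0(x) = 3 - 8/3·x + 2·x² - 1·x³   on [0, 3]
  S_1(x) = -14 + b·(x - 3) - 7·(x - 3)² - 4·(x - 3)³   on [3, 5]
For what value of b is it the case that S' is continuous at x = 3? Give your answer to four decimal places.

S_0'(x) = -8/3 + 4·x - 3·x², so S_0'(3) = -53/3. On the right, S_1'(3) = b, so b = -53/3.

-17.6667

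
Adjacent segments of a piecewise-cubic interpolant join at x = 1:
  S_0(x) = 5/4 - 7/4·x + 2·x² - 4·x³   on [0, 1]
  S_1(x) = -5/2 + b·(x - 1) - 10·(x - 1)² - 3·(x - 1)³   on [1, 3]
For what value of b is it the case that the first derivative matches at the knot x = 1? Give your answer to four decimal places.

-9.7500

S_0'(x) = -7/4 + 4·x - 12·x², so S_0'(1) = -39/4. On the right, S_1'(1) = b, so b = -39/4.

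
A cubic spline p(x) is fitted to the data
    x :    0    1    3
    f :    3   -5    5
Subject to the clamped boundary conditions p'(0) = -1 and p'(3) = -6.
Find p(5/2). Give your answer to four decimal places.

4.7344

Write m_i for p''(x_i). With h_i = 1, 2 and divided differences Δ_i = -8, 5, the continuity of p' gives the tridiagonal system
  1·m_0 + 6·m_1 + 2·m_2 = 6(Δ_1 - Δ_0) = 78
Clamped end conditions give two more equations: 2h_0·m_0 + h_0·m_1 = 6(Δ_0 - p'(0)) = -42 and h_1·m_1 + 2h_1·m_2 = 6(p'(3) - Δ_1) = -66.
Solving: m_0 = -107/3, m_1 = 88/3, m_2 = -187/6.
On [1, 3], p(x) = -5 - 25/6·(x - 1) + 44/3·(x - 1)² - 121/24·(x - 1)³.
With (x - 1) = 3/2: p(5/2) = 303/64.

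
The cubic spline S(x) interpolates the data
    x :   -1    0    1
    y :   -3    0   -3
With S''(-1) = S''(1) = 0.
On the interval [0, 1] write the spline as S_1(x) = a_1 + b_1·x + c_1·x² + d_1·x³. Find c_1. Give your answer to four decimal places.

-4.5000

With σ_i denoting the second derivative at x_i, h_i = 1, 1, and Δ_i = (y_(i+1) − y_i)/h_i = 3, -3:
  1·σ_0 + 4·σ_1 + 1·σ_2 = 6(Δ_1 - Δ_0) = -36
Natural end conditions: σ_0 = σ_2 = 0.
Forward elimination and back-substitution give σ_0 = 0, σ_1 = -9, σ_2 = 0.
On [0, 1], with S_1(x) = a_1 + b_1·x + c_1·x² + d_1·x³: c_1 = σ_1/2 = -9/2, d_1 = (σ_2 - σ_1)/(6h_1) = 3/2, b_1 = Δ_1 - h_1(2σ_1 + σ_2)/6 = 0.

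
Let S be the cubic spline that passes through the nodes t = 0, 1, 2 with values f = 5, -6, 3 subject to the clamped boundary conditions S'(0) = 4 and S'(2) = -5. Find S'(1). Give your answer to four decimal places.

-1.2500

Write M_i for S''(x_i). With h_i = 1, 1 and divided differences Δ_i = -11, 9, the continuity of S' gives the tridiagonal system
  1·M_0 + 4·M_1 + 1·M_2 = 6(Δ_1 - Δ_0) = 120
Clamped end conditions give two more equations: 2h_0·M_0 + h_0·M_1 = 6(Δ_0 - S'(0)) = -90 and h_1·M_1 + 2h_1·M_2 = 6(S'(2) - Δ_1) = -84.
Forward elimination and back-substitution give M_0 = -159/2, M_1 = 69, M_2 = -153/2.
On [1, 2], S'(t) = b_1 + 2c_1·(t - 1) + 3d_1·(t - 1)² with b_1 = Δ_1 - h_1(2M_1 + M_2)/6 = -5/4, c_1 = M_1/2 = 69/2, d_1 = (M_2 - M_1)/(6h_1) = -97/4. So S'(1) = -5/4.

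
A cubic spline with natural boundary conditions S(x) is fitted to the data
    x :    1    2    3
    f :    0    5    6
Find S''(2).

-6

Put m_i = S'' at the i-th knot. Here h = (1, 1) and Δ = (5, 1), so the interior equations h_(i-1)·m_(i-1) + 2(h_(i-1)+h_i)·m_i + h_i·m_(i+1) = 6(Δ_i − Δ_(i-1)) read
  1·m_0 + 4·m_1 + 1·m_2 = 6(Δ_1 - Δ_0) = -24
Natural end conditions: m_0 = m_2 = 0.
Solving: m_0 = 0, m_1 = -6, m_2 = 0.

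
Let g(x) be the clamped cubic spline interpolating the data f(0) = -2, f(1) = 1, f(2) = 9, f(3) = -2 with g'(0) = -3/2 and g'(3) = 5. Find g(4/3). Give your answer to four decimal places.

With M_i denoting the second derivative at x_i, h_i = 1, 1, 1, and Δ_i = (y_(i+1) − y_i)/h_i = 3, 8, -11:
  1·M_0 + 4·M_1 + 1·M_2 = 6(Δ_1 - Δ_0) = 30
  1·M_1 + 4·M_2 + 1·M_3 = 6(Δ_2 - Δ_1) = -114
Clamped end conditions give two more equations: 2h_0·M_0 + h_0·M_1 = 6(Δ_0 - g'(0)) = 27 and h_2·M_2 + 2h_2·M_3 = 6(g'(3) - Δ_2) = 96.
Solving: M_0 = 56/15, M_1 = 293/15, M_2 = -778/15, M_3 = 1109/15.
On [1, 2], g(x) = 1 + 152/15·(x - 1) + 293/30·(x - 1)² - 119/10·(x - 1)³.
With (x - 1) = 1/3: g(4/3) = 226/45.

5.0222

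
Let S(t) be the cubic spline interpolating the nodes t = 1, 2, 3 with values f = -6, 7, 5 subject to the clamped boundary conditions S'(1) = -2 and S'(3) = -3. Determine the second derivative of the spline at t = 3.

Put M_i = S'' at the i-th knot. Here h = (1, 1) and Δ = (13, -2), so the interior equations h_(i-1)·M_(i-1) + 2(h_(i-1)+h_i)·M_i + h_i·M_(i+1) = 6(Δ_i − Δ_(i-1)) read
  1·M_0 + 4·M_1 + 1·M_2 = 6(Δ_1 - Δ_0) = -90
Clamped end conditions give two more equations: 2h_0·M_0 + h_0·M_1 = 6(Δ_0 - S'(1)) = 90 and h_1·M_1 + 2h_1·M_2 = 6(S'(3) - Δ_1) = -6.
Forward elimination and back-substitution give M_0 = 67, M_1 = -44, M_2 = 19.

19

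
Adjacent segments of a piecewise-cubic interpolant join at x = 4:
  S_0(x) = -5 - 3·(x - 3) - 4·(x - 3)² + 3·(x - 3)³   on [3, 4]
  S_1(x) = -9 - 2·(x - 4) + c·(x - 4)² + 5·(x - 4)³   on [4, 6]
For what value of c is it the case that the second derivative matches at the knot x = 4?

S_0''(x) = -8 + 18·(x - 3), so S_0''(4) = 10. On the right, S_1''(4) = 2c, so c = 5.

5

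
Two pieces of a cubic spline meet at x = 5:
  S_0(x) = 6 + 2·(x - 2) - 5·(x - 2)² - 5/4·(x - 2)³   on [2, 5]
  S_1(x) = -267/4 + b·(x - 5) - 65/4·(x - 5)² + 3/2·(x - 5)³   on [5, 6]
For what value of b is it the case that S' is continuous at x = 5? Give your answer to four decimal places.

-61.7500

S_0'(x) = 2 - 10·(x - 2) - 15/4·(x - 2)², so S_0'(5) = -247/4. On the right, S_1'(5) = b, so b = -247/4.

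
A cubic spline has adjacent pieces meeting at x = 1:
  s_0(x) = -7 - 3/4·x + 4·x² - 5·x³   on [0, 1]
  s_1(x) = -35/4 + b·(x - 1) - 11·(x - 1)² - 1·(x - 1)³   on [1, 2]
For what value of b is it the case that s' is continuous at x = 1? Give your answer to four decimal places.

-7.7500

s_0'(x) = -3/4 + 8·x - 15·x², so s_0'(1) = -31/4. On the right, s_1'(1) = b, so b = -31/4.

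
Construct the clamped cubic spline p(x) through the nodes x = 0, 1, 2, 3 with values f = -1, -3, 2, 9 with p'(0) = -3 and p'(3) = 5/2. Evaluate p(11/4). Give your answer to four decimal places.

With M_i denoting the second derivative at x_i, h_i = 1, 1, 1, and Δ_i = (y_(i+1) − y_i)/h_i = -2, 5, 7:
  1·M_0 + 4·M_1 + 1·M_2 = 6(Δ_1 - Δ_0) = 42
  1·M_1 + 4·M_2 + 1·M_3 = 6(Δ_2 - Δ_1) = 12
Clamped end conditions give two more equations: 2h_0·M_0 + h_0·M_1 = 6(Δ_0 - p'(0)) = 6 and h_2·M_2 + 2h_2·M_3 = 6(p'(3) - Δ_2) = -27.
Solving: M_0 = -29/15, M_1 = 148/15, M_2 = 67/15, M_3 = -236/15.
On [2, 3], p(x) = 2 + 122/15·(x - 2) + 67/30·(x - 2)² - 101/30·(x - 2)³.
With (x - 2) = 3/4: p(11/4) = 5079/640.

7.9359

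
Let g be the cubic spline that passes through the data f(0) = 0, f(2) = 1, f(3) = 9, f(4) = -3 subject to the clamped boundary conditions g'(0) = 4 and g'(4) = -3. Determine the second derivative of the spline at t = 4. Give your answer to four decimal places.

Write M_i for g''(x_i). With h_i = 2, 1, 1 and divided differences Δ_i = 1/2, 8, -12, the continuity of g' gives the tridiagonal system
  2·M_0 + 6·M_1 + 1·M_2 = 6(Δ_1 - Δ_0) = 45
  1·M_1 + 4·M_2 + 1·M_3 = 6(Δ_2 - Δ_1) = -120
Clamped end conditions give two more equations: 2h_0·M_0 + h_0·M_1 = 6(Δ_0 - g'(0)) = -21 and h_2·M_2 + 2h_2·M_3 = 6(g'(4) - Δ_2) = 54.
Forward elimination and back-substitution give M_0 = -343/22, M_1 = 455/22, M_2 = -527/11, M_3 = 1121/22.

50.9545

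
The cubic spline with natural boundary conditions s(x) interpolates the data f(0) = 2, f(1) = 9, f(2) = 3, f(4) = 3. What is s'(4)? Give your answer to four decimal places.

Let σ_i = s''(x_i). Step sizes h_i = 1, 1, 2; slopes of the chords Δ_i = (y_(i+1) - y_i)/h_i = 7, -6, 0.
  1·σ_0 + 4·σ_1 + 1·σ_2 = 6(Δ_1 - Δ_0) = -78
  1·σ_1 + 6·σ_2 + 2·σ_3 = 6(Δ_2 - Δ_1) = 36
Natural end conditions: σ_0 = σ_3 = 0.
Hence σ_0 = 0, σ_1 = -504/23, σ_2 = 222/23, σ_3 = 0.
On [2, 4], s'(x) = b_2 + 2c_2·(x - 2) + 3d_2·(x - 2)² with b_2 = Δ_2 - h_2(2σ_2 + σ_3)/6 = -148/23, c_2 = σ_2/2 = 111/23, d_2 = (σ_3 - σ_2)/(6h_2) = -37/46. So s'(4) = 74/23.

3.2174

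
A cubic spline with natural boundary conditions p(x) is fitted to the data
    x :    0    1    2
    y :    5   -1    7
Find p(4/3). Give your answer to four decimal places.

Write σ_i for p''(x_i). With h_i = 1, 1 and divided differences Δ_i = -6, 8, the continuity of p' gives the tridiagonal system
  1·σ_0 + 4·σ_1 + 1·σ_2 = 6(Δ_1 - Δ_0) = 84
Natural end conditions: σ_0 = σ_2 = 0.
Forward elimination and back-substitution give σ_0 = 0, σ_1 = 21, σ_2 = 0.
On [1, 2], p(x) = -1 + 1·(x - 1) + 21/2·(x - 1)² - 7/2·(x - 1)³.
With (x - 1) = 1/3: p(4/3) = 10/27.

0.3704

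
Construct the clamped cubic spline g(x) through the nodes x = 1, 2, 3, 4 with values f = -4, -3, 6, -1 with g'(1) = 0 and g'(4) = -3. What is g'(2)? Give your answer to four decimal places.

7.4000

Put σ_i = g'' at the i-th knot. Here h = (1, 1, 1) and Δ = (1, 9, -7), so the interior equations h_(i-1)·σ_(i-1) + 2(h_(i-1)+h_i)·σ_i + h_i·σ_(i+1) = 6(Δ_i − Δ_(i-1)) read
  1·σ_0 + 4·σ_1 + 1·σ_2 = 6(Δ_1 - Δ_0) = 48
  1·σ_1 + 4·σ_2 + 1·σ_3 = 6(Δ_2 - Δ_1) = -96
Clamped end conditions give two more equations: 2h_0·σ_0 + h_0·σ_1 = 6(Δ_0 - g'(1)) = 6 and h_2·σ_2 + 2h_2·σ_3 = 6(g'(4) - Δ_2) = 24.
Solving: σ_0 = -44/5, σ_1 = 118/5, σ_2 = -188/5, σ_3 = 154/5.
On [2, 3], g'(x) = b_1 + 2c_1·(x - 2) + 3d_1·(x - 2)² with b_1 = Δ_1 - h_1(2σ_1 + σ_2)/6 = 37/5, c_1 = σ_1/2 = 59/5, d_1 = (σ_2 - σ_1)/(6h_1) = -51/5. So g'(2) = 37/5.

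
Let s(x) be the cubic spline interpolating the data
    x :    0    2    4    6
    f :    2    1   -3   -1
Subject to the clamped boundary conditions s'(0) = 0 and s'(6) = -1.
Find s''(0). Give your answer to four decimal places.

Write σ_i for s''(x_i). With h_i = 2, 2, 2 and divided differences Δ_i = -1/2, -2, 1, the continuity of s' gives the tridiagonal system
  2·σ_0 + 8·σ_1 + 2·σ_2 = 6(Δ_1 - Δ_0) = -9
  2·σ_1 + 8·σ_2 + 2·σ_3 = 6(Δ_2 - Δ_1) = 18
Clamped end conditions give two more equations: 2h_0·σ_0 + h_0·σ_1 = 6(Δ_0 - s'(0)) = -3 and h_2·σ_2 + 2h_2·σ_3 = 6(s'(6) - Δ_2) = -12.
Forward elimination and back-substitution give σ_0 = 11/30, σ_1 = -67/30, σ_2 = 61/15, σ_3 = -151/30.

0.3667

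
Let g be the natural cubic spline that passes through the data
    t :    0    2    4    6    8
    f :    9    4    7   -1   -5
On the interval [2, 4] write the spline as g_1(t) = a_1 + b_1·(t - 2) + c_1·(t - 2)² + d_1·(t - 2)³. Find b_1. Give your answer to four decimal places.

Write M_i for g''(x_i). With h_i = 2, 2, 2, 2 and divided differences Δ_i = -5/2, 3/2, -4, -2, the continuity of g' gives the tridiagonal system
  2·M_0 + 8·M_1 + 2·M_2 = 6(Δ_1 - Δ_0) = 24
  2·M_1 + 8·M_2 + 2·M_3 = 6(Δ_2 - Δ_1) = -33
  2·M_2 + 8·M_3 + 2·M_4 = 6(Δ_3 - Δ_2) = 12
Natural end conditions: M_0 = M_4 = 0.
Solving the tridiagonal system: M_0 = 0, M_1 = 9/2, M_2 = -6, M_3 = 3, M_4 = 0.
On [2, 4], with g_1(t) = a_1 + b_1·(t - 2) + c_1·(t - 2)² + d_1·(t - 2)³: c_1 = M_1/2 = 9/4, d_1 = (M_2 - M_1)/(6h_1) = -7/8, b_1 = Δ_1 - h_1(2M_1 + M_2)/6 = 1/2.

0.5000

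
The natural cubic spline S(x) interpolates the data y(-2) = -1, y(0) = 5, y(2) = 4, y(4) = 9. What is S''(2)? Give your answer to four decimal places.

3.1000

Let M_i = S''(x_i). Step sizes h_i = 2, 2, 2; slopes of the chords Δ_i = (y_(i+1) - y_i)/h_i = 3, -1/2, 5/2.
  2·M_0 + 8·M_1 + 2·M_2 = 6(Δ_1 - Δ_0) = -21
  2·M_1 + 8·M_2 + 2·M_3 = 6(Δ_2 - Δ_1) = 18
Natural end conditions: M_0 = M_3 = 0.
Solving the tridiagonal system: M_0 = 0, M_1 = -17/5, M_2 = 31/10, M_3 = 0.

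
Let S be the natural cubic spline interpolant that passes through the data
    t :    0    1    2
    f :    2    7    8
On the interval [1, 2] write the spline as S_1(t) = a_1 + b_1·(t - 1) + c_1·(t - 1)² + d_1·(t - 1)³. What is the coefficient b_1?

3

Let σ_i = S''(x_i). Step sizes h_i = 1, 1; slopes of the chords Δ_i = (y_(i+1) - y_i)/h_i = 5, 1.
  1·σ_0 + 4·σ_1 + 1·σ_2 = 6(Δ_1 - Δ_0) = -24
Natural end conditions: σ_0 = σ_2 = 0.
Solving: σ_0 = 0, σ_1 = -6, σ_2 = 0.
On [1, 2], with S_1(t) = a_1 + b_1·(t - 1) + c_1·(t - 1)² + d_1·(t - 1)³: c_1 = σ_1/2 = -3, d_1 = (σ_2 - σ_1)/(6h_1) = 1, b_1 = Δ_1 - h_1(2σ_1 + σ_2)/6 = 3.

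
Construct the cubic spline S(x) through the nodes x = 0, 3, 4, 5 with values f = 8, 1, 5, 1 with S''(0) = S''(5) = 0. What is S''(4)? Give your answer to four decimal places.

With m_i denoting the second derivative at x_i, h_i = 3, 1, 1, and Δ_i = (y_(i+1) − y_i)/h_i = -7/3, 4, -4:
  3·m_0 + 8·m_1 + 1·m_2 = 6(Δ_1 - Δ_0) = 38
  1·m_1 + 4·m_2 + 1·m_3 = 6(Δ_2 - Δ_1) = -48
Natural end conditions: m_0 = m_3 = 0.
Solving: m_0 = 0, m_1 = 200/31, m_2 = -422/31, m_3 = 0.

-13.6129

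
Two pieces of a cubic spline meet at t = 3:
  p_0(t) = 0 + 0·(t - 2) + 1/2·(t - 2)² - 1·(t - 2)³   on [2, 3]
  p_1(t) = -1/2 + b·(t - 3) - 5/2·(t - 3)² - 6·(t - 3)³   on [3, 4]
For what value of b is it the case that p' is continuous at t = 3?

-2

p_0'(t) = 0 + 1·(t - 2) - 3·(t - 2)², so p_0'(3) = -2. On the right, p_1'(3) = b, so b = -2.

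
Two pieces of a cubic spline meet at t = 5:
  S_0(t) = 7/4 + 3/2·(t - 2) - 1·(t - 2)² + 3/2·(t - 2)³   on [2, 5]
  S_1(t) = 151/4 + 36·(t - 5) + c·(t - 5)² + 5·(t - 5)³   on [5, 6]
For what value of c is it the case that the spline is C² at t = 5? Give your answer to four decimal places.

12.5000

S_0''(t) = -2 + 9·(t - 2), so S_0''(5) = 25. On the right, S_1''(5) = 2c, so c = 25/2.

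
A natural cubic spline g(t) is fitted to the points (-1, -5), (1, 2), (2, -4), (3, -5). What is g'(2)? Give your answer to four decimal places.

-4.4348

Let M_i = g''(x_i). Step sizes h_i = 2, 1, 1; slopes of the chords Δ_i = (y_(i+1) - y_i)/h_i = 7/2, -6, -1.
  2·M_0 + 6·M_1 + 1·M_2 = 6(Δ_1 - Δ_0) = -57
  1·M_1 + 4·M_2 + 1·M_3 = 6(Δ_2 - Δ_1) = 30
Natural end conditions: M_0 = M_3 = 0.
Solving the tridiagonal system: M_0 = 0, M_1 = -258/23, M_2 = 237/23, M_3 = 0.
On [2, 3], g'(t) = b_2 + 2c_2·(t - 2) + 3d_2·(t - 2)² with b_2 = Δ_2 - h_2(2M_2 + M_3)/6 = -102/23, c_2 = M_2/2 = 237/46, d_2 = (M_3 - M_2)/(6h_2) = -79/46. So g'(2) = -102/23.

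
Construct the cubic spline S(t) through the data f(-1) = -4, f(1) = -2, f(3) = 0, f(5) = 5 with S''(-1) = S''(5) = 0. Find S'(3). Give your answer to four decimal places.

1.7000

Let M_i = S''(x_i). Step sizes h_i = 2, 2, 2; slopes of the chords Δ_i = (y_(i+1) - y_i)/h_i = 1, 1, 5/2.
  2·M_0 + 8·M_1 + 2·M_2 = 6(Δ_1 - Δ_0) = 0
  2·M_1 + 8·M_2 + 2·M_3 = 6(Δ_2 - Δ_1) = 9
Natural end conditions: M_0 = M_3 = 0.
Solving the tridiagonal system: M_0 = 0, M_1 = -3/10, M_2 = 6/5, M_3 = 0.
On [3, 5], S'(t) = b_2 + 2c_2·(t - 3) + 3d_2·(t - 3)² with b_2 = Δ_2 - h_2(2M_2 + M_3)/6 = 17/10, c_2 = M_2/2 = 3/5, d_2 = (M_3 - M_2)/(6h_2) = -1/10. So S'(3) = 17/10.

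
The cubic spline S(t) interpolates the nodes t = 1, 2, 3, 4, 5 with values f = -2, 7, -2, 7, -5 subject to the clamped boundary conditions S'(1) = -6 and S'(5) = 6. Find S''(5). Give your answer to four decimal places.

Put σ_i = S'' at the i-th knot. Here h = (1, 1, 1, 1) and Δ = (9, -9, 9, -12), so the interior equations h_(i-1)·σ_(i-1) + 2(h_(i-1)+h_i)·σ_i + h_i·σ_(i+1) = 6(Δ_i − Δ_(i-1)) read
  1·σ_0 + 4·σ_1 + 1·σ_2 = 6(Δ_1 - Δ_0) = -108
  1·σ_1 + 4·σ_2 + 1·σ_3 = 6(Δ_2 - Δ_1) = 108
  1·σ_2 + 4·σ_3 + 1·σ_4 = 6(Δ_3 - Δ_2) = -126
Clamped end conditions give two more equations: 2h_0·σ_0 + h_0·σ_1 = 6(Δ_0 - S'(1)) = 90 and h_3·σ_3 + 2h_3·σ_4 = 6(S'(5) - Δ_3) = 108.
Hence σ_0 = 2109/28, σ_1 = -849/14, σ_2 = 237/4, σ_3 = -957/14, σ_4 = 2469/28.

88.1786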